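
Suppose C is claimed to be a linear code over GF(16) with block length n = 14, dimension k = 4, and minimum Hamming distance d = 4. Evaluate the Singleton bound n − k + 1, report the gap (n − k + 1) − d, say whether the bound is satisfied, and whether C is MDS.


Singleton RHS = n − k + 1 = 11, slack = 7, bound satisfied, not MDS.

Singleton bound: d ≤ n − k + 1.
Here n = 14, k = 4, so n − k + 1 = 11.
Given d = 4, check d ≤ 11: YES.
Slack = (n − k + 1) − d = 7.
The code is NOT MDS (slack = 7 > 0).
Description: the claimed parameters are [14, 4, 4]_16; such a code would be non-MDS.


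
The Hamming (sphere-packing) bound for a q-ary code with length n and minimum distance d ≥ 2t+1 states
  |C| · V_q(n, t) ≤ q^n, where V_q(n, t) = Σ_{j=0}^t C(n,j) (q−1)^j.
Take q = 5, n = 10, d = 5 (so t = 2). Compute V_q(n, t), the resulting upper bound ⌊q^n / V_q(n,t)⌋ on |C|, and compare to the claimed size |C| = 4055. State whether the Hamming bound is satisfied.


V_q(n, t) = 761, q^n = 9765625, Hamming bound = 12832, |C| = 4055 ≤ bound (satisfied).

Step 1: Compute V_q(n, t) = Σ_{j=0}^2 C(n, j) (q−1)^j.
  j = 0: C(10,0)·(4)^0 = 1·1 = 1.
  j = 1: C(10,1)·(4)^1 = 10·4 = 40.
  j = 2: C(10,2)·(4)^2 = 45·16 = 720.
  V_q(n, t) = 1 + 40 + 720 = 761.
Step 2: q^n = 5^10 = 9765625.
Step 3: Hamming bound ⌊q^n / V_q(n,t)⌋ = ⌊9765625/761⌋ = 12832.
Step 4: Compare |C| = 4055 to 12832: satisfied.
The claimed |C| lies below the Hamming bound.


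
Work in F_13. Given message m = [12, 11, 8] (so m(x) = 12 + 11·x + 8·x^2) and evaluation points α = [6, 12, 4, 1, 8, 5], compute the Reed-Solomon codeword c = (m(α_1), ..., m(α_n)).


c = [2, 9, 2, 5, 1, 7]

Message polynomial: m(x) = 12 + 11·x + 8·x^2 (mod 13).
For each evaluation point α_i, compute m(α_i) mod 13:
  α_1 = 6: Horner steps 8 → 7 → 2, so m(6) = 2.
  α_2 = 12: Horner steps 8 → 3 → 9, so m(12) = 9.
  α_3 = 4: Horner steps 8 → 4 → 2, so m(4) = 2.
  α_4 = 1: Horner steps 8 → 6 → 5, so m(1) = 5.
  α_5 = 8: Horner steps 8 → 10 → 1, so m(8) = 1.
  α_6 = 5: Horner steps 8 → 12 → 7, so m(5) = 7.
Codeword c = [2, 9, 2, 5, 1, 7] ∈ F_13^6.


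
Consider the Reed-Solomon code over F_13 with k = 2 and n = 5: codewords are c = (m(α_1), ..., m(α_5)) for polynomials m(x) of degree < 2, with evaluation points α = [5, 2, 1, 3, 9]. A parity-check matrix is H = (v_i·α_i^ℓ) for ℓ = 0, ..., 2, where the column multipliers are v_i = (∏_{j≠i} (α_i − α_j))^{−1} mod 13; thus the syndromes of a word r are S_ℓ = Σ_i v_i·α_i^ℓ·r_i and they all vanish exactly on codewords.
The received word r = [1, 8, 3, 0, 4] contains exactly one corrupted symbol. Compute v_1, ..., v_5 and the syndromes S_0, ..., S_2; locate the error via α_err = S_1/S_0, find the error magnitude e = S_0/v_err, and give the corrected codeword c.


S = (7, 9, 6), error at position 1, error magnitude e = 4, c = [10, 8, 3, 0, 4].

Step 1: column multipliers v_i = (∏_{j≠i}(α_i − α_j))^{−1} mod 13.
  i = 1 (α = 5): (5−2)(5−1)(5−3)(5−9) = 3·4·2·(−4) = −96 ≡ 8, so v_1 = 8^{−1} = 5 (mod 13).
  i = 2 (α = 2): (2−5)(2−1)(2−3)(2−9) = (−3)·1·(−1)·(−7) = −21 ≡ 5, so v_2 = 5^{−1} = 8 (mod 13).
  i = 3 (α = 1): (1−5)(1−2)(1−3)(1−9) = (−4)·(−1)·(−2)·(−8) = 64 ≡ 12, so v_3 = 12^{−1} = 12 (mod 13).
  i = 4 (α = 3): (3−5)(3−2)(3−1)(3−9) = (−2)·1·2·(−6) = 24 ≡ 11, so v_4 = 11^{−1} = 6 (mod 13).
  i = 5 (α = 9): (9−5)(9−2)(9−1)(9−3) = 4·7·8·6 = 1344 ≡ 5, so v_5 = 5^{−1} = 8 (mod 13).
  v = [5, 8, 12, 6, 8].
Step 2: syndromes of r = [1, 8, 3, 0, 4] (all sums mod 13).
  S_0 = Σ v_i r_i = 5·1 + 8·8 + 12·3 + 6·0 + 8·4 = 137 ≡ 7.
  S_1 = Σ v_i α_i r_i = 5·5·1 + 8·2·8 + 12·1·3 + 6·3·0 + 8·9·4 = 477 ≡ 9.
  α_i^2 mod 13 = [12, 4, 1, 9, 3].
  S_2 = Σ v_i α_i^2 r_i = 5·12·1 + 8·4·8 + 12·1·3 + 6·9·0 + 8·3·4 = 448 ≡ 6.
  S = (7, 9, 6) ≠ 0, so r is not a codeword (an error is present).
Step 3: locate the error. For a single error e at position i, S_ℓ = v_i·e·α_i^ℓ, so α_err = S_1/S_0.
  S_0^{−1} = 7^{−1} = 2 (mod 13), so α_err = 9·2 = 18 ≡ 5 = α_1. Error position i = 1.
  Consistency check: S_2/S_1 = 6·3 = 18 ≡ 5 = α_err ✓ (single-error assumption holds).
Step 4: error magnitude e = S_0/v_1 = S_0·∏_{j≠1}(α_1 − α_j) = 7·8 = 56 ≡ 4 (mod 13).
Step 5: correct position 1: c_1 = r_1 − e = 1 − 4 ≡ 10 (mod 13). Hence c = [10, 8, 3, 0, 4].
  Check: interpolating c through the α_i gives m(x) = 11 + 5·x (degree < 2) with m(α_i) = c_i for every i, so c is indeed a codeword.


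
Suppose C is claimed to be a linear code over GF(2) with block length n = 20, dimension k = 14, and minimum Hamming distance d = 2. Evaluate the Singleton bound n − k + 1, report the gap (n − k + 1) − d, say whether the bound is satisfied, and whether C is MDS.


Singleton RHS = n − k + 1 = 7, slack = 5, bound satisfied, not MDS.

Singleton bound: d ≤ n − k + 1.
Here n = 20, k = 14, so n − k + 1 = 7.
Given d = 2, check d ≤ 7: YES.
Slack = (n − k + 1) − d = 5.
The code is NOT MDS (slack = 5 > 0).
Description: the claimed parameters are [20, 14, 2]_2; such a code would be non-MDS.


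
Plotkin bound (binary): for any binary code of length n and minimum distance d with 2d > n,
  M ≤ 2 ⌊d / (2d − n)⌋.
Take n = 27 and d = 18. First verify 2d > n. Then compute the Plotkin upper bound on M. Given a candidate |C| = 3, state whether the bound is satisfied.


Plotkin bound M ≤ 4; given |C| = 3 ≤ bound (satisfied).

Check applicability: 2d = 36, n = 27.
2d − n = 9 > 0, so Plotkin applies.
Compute d/(2d−n) = 18/9 ≈ 2.0000.
⌊d/(2d−n)⌋ = 2.
Plotkin bound: M ≤ 2·2 = 4.
Given |C| = 3, check: satisfied.
This |C| is below the Plotkin bound.


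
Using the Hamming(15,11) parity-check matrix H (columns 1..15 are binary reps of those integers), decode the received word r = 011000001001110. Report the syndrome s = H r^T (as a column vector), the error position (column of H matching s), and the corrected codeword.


s = (0, 1, 1, 1)^T, error position = 7, corrected codeword c = 011000101001110

Compute s = H r^T mod 2 one row at a time:
  s_1 = 0 + 1 + 0 + 0 + 1 + 1 + 1 + 0 = 4 ≡ 0 (mod 2).
  s_2 = 0 + 0 + 0 + 0 + 1 + 1 + 1 + 0 = 3 ≡ 1 (mod 2).
  s_3 = 1 + 1 + 0 + 0 + 0 + 0 + 1 + 0 = 3 ≡ 1 (mod 2).
  s_4 = 0 + 1 + 0 + 0 + 1 + 0 + 1 + 0 = 3 ≡ 1 (mod 2).
s = (0, 1, 1, 1)^T — this equals column 7 of H (binary 0111), so error is at position 7.
Correct: flip bit 7 of r = 011000001001110 to get c = 011000101001110.


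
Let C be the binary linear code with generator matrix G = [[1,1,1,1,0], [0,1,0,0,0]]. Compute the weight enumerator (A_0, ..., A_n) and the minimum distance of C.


Weight distribution: A_0 = 1, A_1 = 1, A_3 = 1, A_4 = 1. Minimum distance d = 1.

Enumerate all 2^2 = 4 messages m ∈ F_2^2.
For each, compute codeword c = mG in F_2^5, then tally its weight.
  m = 00 → c = 00000, weight = 0.
  m = 10 → c = 11110, weight = 4.
  m = 01 → c = 01000, weight = 1.
  m = 11 → c = 10110, weight = 3.
Tally weights:
  weight 0: 1 codewords.
  weight 1: 1 codewords.
  weight 3: 1 codewords.
  weight 4: 1 codewords.
Minimum distance d = smallest w > 0 with A_w > 0 = 1.
Sanity: Σ A_w = 4 = 2^2 = 4 ✓.


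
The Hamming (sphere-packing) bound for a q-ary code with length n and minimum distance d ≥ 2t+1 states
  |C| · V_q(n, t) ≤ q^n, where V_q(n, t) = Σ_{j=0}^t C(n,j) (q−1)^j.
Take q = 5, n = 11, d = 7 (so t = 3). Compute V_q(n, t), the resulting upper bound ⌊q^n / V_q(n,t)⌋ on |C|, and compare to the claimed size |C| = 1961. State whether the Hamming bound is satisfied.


V_q(n, t) = 11485, q^n = 48828125, Hamming bound = 4251, |C| = 1961 ≤ bound (satisfied).

Step 1: Compute V_q(n, t) = Σ_{j=0}^3 C(n, j) (q−1)^j.
  j = 0: C(11,0)·(4)^0 = 1·1 = 1.
  j = 1: C(11,1)·(4)^1 = 11·4 = 44.
  j = 2: C(11,2)·(4)^2 = 55·16 = 880.
  j = 3: C(11,3)·(4)^3 = 165·64 = 10560.
  V_q(n, t) = 1 + 44 + 880 + 10560 = 11485.
Step 2: q^n = 5^11 = 48828125.
Step 3: Hamming bound ⌊q^n / V_q(n,t)⌋ = ⌊48828125/11485⌋ = 4251.
Step 4: Compare |C| = 1961 to 4251: satisfied.
The claimed |C| lies below the Hamming bound.


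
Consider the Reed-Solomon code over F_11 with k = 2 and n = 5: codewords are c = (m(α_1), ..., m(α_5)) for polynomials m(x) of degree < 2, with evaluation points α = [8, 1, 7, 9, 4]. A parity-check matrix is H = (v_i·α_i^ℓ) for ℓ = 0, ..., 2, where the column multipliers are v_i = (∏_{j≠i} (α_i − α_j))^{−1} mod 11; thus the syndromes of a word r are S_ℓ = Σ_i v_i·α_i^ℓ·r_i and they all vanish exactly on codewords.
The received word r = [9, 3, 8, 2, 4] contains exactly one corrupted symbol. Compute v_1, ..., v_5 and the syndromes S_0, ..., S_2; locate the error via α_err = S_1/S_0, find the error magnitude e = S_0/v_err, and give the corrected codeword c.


S = (1, 7, 5), error at position 3, error magnitude e = 3, c = [9, 3, 5, 2, 4].

Step 1: column multipliers v_i = (∏_{j≠i}(α_i − α_j))^{−1} mod 11.
  i = 1 (α = 8): (8−1)(8−7)(8−9)(8−4) = 7·1·(−1)·4 = −28 ≡ 5, so v_1 = 5^{−1} = 9 (mod 11).
  i = 2 (α = 1): (1−8)(1−7)(1−9)(1−4) = (−7)·(−6)·(−8)·(−3) = 1008 ≡ 7, so v_2 = 7^{−1} = 8 (mod 11).
  i = 3 (α = 7): (7−8)(7−1)(7−9)(7−4) = (−1)·6·(−2)·3 = 36 ≡ 3, so v_3 = 3^{−1} = 4 (mod 11).
  i = 4 (α = 9): (9−8)(9−1)(9−7)(9−4) = 1·8·2·5 = 80 ≡ 3, so v_4 = 3^{−1} = 4 (mod 11).
  i = 5 (α = 4): (4−8)(4−1)(4−7)(4−9) = (−4)·3·(−3)·(−5) = −180 ≡ 7, so v_5 = 7^{−1} = 8 (mod 11).
  v = [9, 8, 4, 4, 8].
Step 2: syndromes of r = [9, 3, 8, 2, 4] (all sums mod 11).
  S_0 = Σ v_i r_i = 9·9 + 8·3 + 4·8 + 4·2 + 8·4 = 177 ≡ 1.
  S_1 = Σ v_i α_i r_i = 9·8·9 + 8·1·3 + 4·7·8 + 4·9·2 + 8·4·4 = 1096 ≡ 7.
  α_i^2 mod 11 = [9, 1, 5, 4, 5].
  S_2 = Σ v_i α_i^2 r_i = 9·9·9 + 8·1·3 + 4·5·8 + 4·4·2 + 8·5·4 = 1105 ≡ 5.
  S = (1, 7, 5) ≠ 0, so r is not a codeword (an error is present).
Step 3: locate the error. For a single error e at position i, S_ℓ = v_i·e·α_i^ℓ, so α_err = S_1/S_0.
  S_0^{−1} = 1^{−1} = 1 (mod 11), so α_err = 7·1 = 7 ≡ 7 = α_3. Error position i = 3.
  Consistency check: S_2/S_1 = 5·8 = 40 ≡ 7 = α_err ✓ (single-error assumption holds).
Step 4: error magnitude e = S_0/v_3 = S_0·∏_{j≠3}(α_3 − α_j) = 1·3 = 3 ≡ 3 (mod 11).
Step 5: correct position 3: c_3 = r_3 − e = 8 − 3 ≡ 5 (mod 11). Hence c = [9, 3, 5, 2, 4].
  Check: interpolating c through the α_i gives m(x) = 10 + 4·x (degree < 2) with m(α_i) = c_i for every i, so c is indeed a codeword.


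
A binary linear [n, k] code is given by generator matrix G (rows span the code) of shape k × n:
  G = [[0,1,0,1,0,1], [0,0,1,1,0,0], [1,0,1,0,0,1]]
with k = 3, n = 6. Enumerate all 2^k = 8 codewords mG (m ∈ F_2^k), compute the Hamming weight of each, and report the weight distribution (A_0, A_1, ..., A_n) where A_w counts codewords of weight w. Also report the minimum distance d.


Weight distribution: A_0 = 1, A_2 = 2, A_3 = 4, A_4 = 1. Minimum distance d = 2.

Enumerate all 2^3 = 8 messages m ∈ F_2^3.
For each, compute codeword c = mG in F_2^6, then tally its weight.
  m = 000 → c = 000000, weight = 0.
  m = 100 → c = 010101, weight = 3.
  m = 010 → c = 001100, weight = 2.
  m = 110 → c = 011001, weight = 3.
  m = 001 → c = 101001, weight = 3.
  m = 101 → c = 111100, weight = 4.
  m = 011 → c = 100101, weight = 3.
  m = 111 → c = 110000, weight = 2.
Tally weights:
  weight 0: 1 codewords.
  weight 2: 2 codewords.
  weight 3: 4 codewords.
  weight 4: 1 codewords.
Minimum distance d = smallest w > 0 with A_w > 0 = 2.
Sanity: Σ A_w = 8 = 2^3 = 8 ✓.


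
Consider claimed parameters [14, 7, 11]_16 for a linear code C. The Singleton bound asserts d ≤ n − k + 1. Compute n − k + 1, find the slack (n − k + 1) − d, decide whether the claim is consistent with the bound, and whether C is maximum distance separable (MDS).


Singleton RHS = n − k + 1 = 8, slack = -3, bound violated (no such code; not MDS).

Singleton bound: d ≤ n − k + 1.
Here n = 14, k = 7, so n − k + 1 = 8.
Given d = 11, check d ≤ 8: NO.
Slack = (n − k + 1) − d = -3.
The slack is negative: d = 11 exceeds n − k + 1 = 8 by 3, so the Singleton bound is violated and no linear [14, 7, 11]_16 code can exist. In particular it is not MDS (MDS requires d = n − k + 1 exactly).
Description: the claimed parameters are [14, 7, 11]_16; such a code would be impossible (violates the Singleton bound).


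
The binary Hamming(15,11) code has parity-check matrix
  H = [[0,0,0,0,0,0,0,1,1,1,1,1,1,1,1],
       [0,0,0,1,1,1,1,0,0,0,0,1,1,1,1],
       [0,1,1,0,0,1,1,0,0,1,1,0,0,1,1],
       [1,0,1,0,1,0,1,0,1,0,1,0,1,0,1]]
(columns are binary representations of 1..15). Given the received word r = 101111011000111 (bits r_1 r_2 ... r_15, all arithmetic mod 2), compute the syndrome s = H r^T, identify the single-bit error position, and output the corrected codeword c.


s = (1, 0, 0, 0)^T, error position = 8, corrected codeword c = 101111001000111

Compute s = H r^T mod 2 one row at a time:
  s_1 = 1 + 1 + 0 + 0 + 0 + 1 + 1 + 1 = 5 ≡ 1 (mod 2).
  s_2 = 1 + 1 + 1 + 0 + 0 + 1 + 1 + 1 = 6 ≡ 0 (mod 2).
  s_3 = 0 + 1 + 1 + 0 + 0 + 0 + 1 + 1 = 4 ≡ 0 (mod 2).
  s_4 = 1 + 1 + 1 + 0 + 1 + 0 + 1 + 1 = 6 ≡ 0 (mod 2).
s = (1, 0, 0, 0)^T — this equals column 8 of H (binary 1000), so error is at position 8.
Correct: flip bit 8 of r = 101111011000111 to get c = 101111001000111.


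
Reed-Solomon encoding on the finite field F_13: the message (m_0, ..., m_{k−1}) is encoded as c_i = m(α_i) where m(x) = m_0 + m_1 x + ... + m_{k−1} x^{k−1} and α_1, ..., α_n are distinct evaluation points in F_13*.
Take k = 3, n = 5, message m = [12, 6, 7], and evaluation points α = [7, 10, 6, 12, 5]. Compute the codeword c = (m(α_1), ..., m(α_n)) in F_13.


c = [7, 5, 1, 0, 9]

Message polynomial: m(x) = 12 + 6·x + 7·x^2 (mod 13).
For each evaluation point α_i, compute m(α_i) mod 13:
  α_1 = 7: Horner steps 7 → 3 → 7, so m(7) = 7.
  α_2 = 10: Horner steps 7 → 11 → 5, so m(10) = 5.
  α_3 = 6: Horner steps 7 → 9 → 1, so m(6) = 1.
  α_4 = 12: Horner steps 7 → 12 → 0, so m(12) = 0.
  α_5 = 5: Horner steps 7 → 2 → 9, so m(5) = 9.
Codeword c = [7, 5, 1, 0, 9] ∈ F_13^5.


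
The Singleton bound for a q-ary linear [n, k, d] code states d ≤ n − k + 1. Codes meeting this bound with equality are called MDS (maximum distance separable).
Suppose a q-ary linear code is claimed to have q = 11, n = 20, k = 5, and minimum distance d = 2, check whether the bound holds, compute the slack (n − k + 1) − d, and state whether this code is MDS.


Singleton RHS = n − k + 1 = 16, slack = 14, bound satisfied, not MDS.

Singleton bound: d ≤ n − k + 1.
Here n = 20, k = 5, so n − k + 1 = 16.
Given d = 2, check d ≤ 16: YES.
Slack = (n − k + 1) − d = 14.
The code is NOT MDS (slack = 14 > 0).
Description: the claimed parameters are [20, 5, 2]_11; such a code would be non-MDS.


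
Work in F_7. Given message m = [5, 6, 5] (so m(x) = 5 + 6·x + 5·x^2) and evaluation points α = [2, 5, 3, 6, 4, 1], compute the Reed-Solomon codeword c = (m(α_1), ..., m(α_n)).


c = [2, 6, 5, 4, 4, 2]

Message polynomial: m(x) = 5 + 6·x + 5·x^2 (mod 7).
For each evaluation point α_i, compute m(α_i) mod 7:
  α_1 = 2: Horner steps 5 → 2 → 2, so m(2) = 2.
  α_2 = 5: Horner steps 5 → 3 → 6, so m(5) = 6.
  α_3 = 3: Horner steps 5 → 0 → 5, so m(3) = 5.
  α_4 = 6: Horner steps 5 → 1 → 4, so m(6) = 4.
  α_5 = 4: Horner steps 5 → 5 → 4, so m(4) = 4.
  α_6 = 1: Horner steps 5 → 4 → 2, so m(1) = 2.
Codeword c = [2, 6, 5, 4, 4, 2] ∈ F_7^6.


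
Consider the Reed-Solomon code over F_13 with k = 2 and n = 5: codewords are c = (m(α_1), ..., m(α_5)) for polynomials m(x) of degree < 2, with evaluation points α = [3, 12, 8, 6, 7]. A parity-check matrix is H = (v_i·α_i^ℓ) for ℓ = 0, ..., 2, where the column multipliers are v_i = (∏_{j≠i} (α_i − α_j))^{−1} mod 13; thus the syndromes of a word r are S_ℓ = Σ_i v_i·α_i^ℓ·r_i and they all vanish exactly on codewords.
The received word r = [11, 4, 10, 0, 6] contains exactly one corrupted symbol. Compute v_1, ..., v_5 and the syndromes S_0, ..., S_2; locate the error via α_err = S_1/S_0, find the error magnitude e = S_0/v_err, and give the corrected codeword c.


S = (2, 1, 7), error at position 5, error magnitude e = 1, c = [11, 4, 10, 0, 5].

Step 1: column multipliers v_i = (∏_{j≠i}(α_i − α_j))^{−1} mod 13.
  i = 1 (α = 3): (3−12)(3−8)(3−6)(3−7) = (−9)·(−5)·(−3)·(−4) = 540 ≡ 7, so v_1 = 7^{−1} = 2 (mod 13).
  i = 2 (α = 12): (12−3)(12−8)(12−6)(12−7) = 9·4·6·5 = 1080 ≡ 1, so v_2 = 1^{−1} = 1 (mod 13).
  i = 3 (α = 8): (8−3)(8−12)(8−6)(8−7) = 5·(−4)·2·1 = −40 ≡ 12, so v_3 = 12^{−1} = 12 (mod 13).
  i = 4 (α = 6): (6−3)(6−12)(6−8)(6−7) = 3·(−6)·(−2)·(−1) = −36 ≡ 3, so v_4 = 3^{−1} = 9 (mod 13).
  i = 5 (α = 7): (7−3)(7−12)(7−8)(7−6) = 4·(−5)·(−1)·1 = 20 ≡ 7, so v_5 = 7^{−1} = 2 (mod 13).
  v = [2, 1, 12, 9, 2].
Step 2: syndromes of r = [11, 4, 10, 0, 6] (all sums mod 13).
  S_0 = Σ v_i r_i = 2·11 + 1·4 + 12·10 + 9·0 + 2·6 = 158 ≡ 2.
  S_1 = Σ v_i α_i r_i = 2·3·11 + 1·12·4 + 12·8·10 + 9·6·0 + 2·7·6 = 1158 ≡ 1.
  α_i^2 mod 13 = [9, 1, 12, 10, 10].
  S_2 = Σ v_i α_i^2 r_i = 2·9·11 + 1·1·4 + 12·12·10 + 9·10·0 + 2·10·6 = 1762 ≡ 7.
  S = (2, 1, 7) ≠ 0, so r is not a codeword (an error is present).
Step 3: locate the error. For a single error e at position i, S_ℓ = v_i·e·α_i^ℓ, so α_err = S_1/S_0.
  S_0^{−1} = 2^{−1} = 7 (mod 13), so α_err = 1·7 = 7 ≡ 7 = α_5. Error position i = 5.
  Consistency check: S_2/S_1 = 7·1 = 7 ≡ 7 = α_err ✓ (single-error assumption holds).
Step 4: error magnitude e = S_0/v_5 = S_0·∏_{j≠5}(α_5 − α_j) = 2·7 = 14 ≡ 1 (mod 13).
Step 5: correct position 5: c_5 = r_5 − e = 6 − 1 ≡ 5 (mod 13). Hence c = [11, 4, 10, 0, 5].
  Check: interpolating c through the α_i gives m(x) = 9 + 5·x (degree < 2) with m(α_i) = c_i for every i, so c is indeed a codeword.


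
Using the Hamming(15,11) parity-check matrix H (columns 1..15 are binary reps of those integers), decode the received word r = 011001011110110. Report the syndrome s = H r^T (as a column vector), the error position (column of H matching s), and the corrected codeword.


s = (0, 1, 0, 0)^T, error position = 4, corrected codeword c = 011101011110110

Compute s = H r^T mod 2 one row at a time:
  s_1 = 1 + 1 + 1 + 1 + 0 + 1 + 1 + 0 = 6 ≡ 0 (mod 2).
  s_2 = 0 + 0 + 1 + 0 + 0 + 1 + 1 + 0 = 3 ≡ 1 (mod 2).
  s_3 = 1 + 1 + 1 + 0 + 1 + 1 + 1 + 0 = 6 ≡ 0 (mod 2).
  s_4 = 0 + 1 + 0 + 0 + 1 + 1 + 1 + 0 = 4 ≡ 0 (mod 2).
s = (0, 1, 0, 0)^T — this equals column 4 of H (binary 0100), so error is at position 4.
Correct: flip bit 4 of r = 011001011110110 to get c = 011101011110110.


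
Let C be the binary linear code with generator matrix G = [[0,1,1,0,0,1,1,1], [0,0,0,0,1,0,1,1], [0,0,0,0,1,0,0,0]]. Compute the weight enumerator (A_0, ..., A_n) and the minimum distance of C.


Weight distribution: A_0 = 1, A_1 = 1, A_2 = 1, A_3 = 2, A_4 = 1, A_5 = 1, A_6 = 1. Minimum distance d = 1.

Enumerate all 2^3 = 8 messages m ∈ F_2^3.
For each, compute codeword c = mG in F_2^8, then tally its weight.
  m = 000 → c = 00000000, weight = 0.
  m = 100 → c = 01100111, weight = 5.
  m = 010 → c = 00001011, weight = 3.
  m = 110 → c = 01101100, weight = 4.
  m = 001 → c = 00001000, weight = 1.
  m = 101 → c = 01101111, weight = 6.
  m = 011 → c = 00000011, weight = 2.
  m = 111 → c = 01100100, weight = 3.
Tally weights:
  weight 0: 1 codewords.
  weight 1: 1 codewords.
  weight 2: 1 codewords.
  weight 3: 2 codewords.
  weight 4: 1 codewords.
  weight 5: 1 codewords.
  weight 6: 1 codewords.
Minimum distance d = smallest w > 0 with A_w > 0 = 1.
Sanity: Σ A_w = 8 = 2^3 = 8 ✓.


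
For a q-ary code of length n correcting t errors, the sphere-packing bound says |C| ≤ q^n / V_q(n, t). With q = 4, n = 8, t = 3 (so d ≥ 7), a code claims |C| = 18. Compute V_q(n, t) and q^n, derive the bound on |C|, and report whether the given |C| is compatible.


V_q(n, t) = 1789, q^n = 65536, Hamming bound = 36, |C| = 18 ≤ bound (satisfied).

Step 1: Compute V_q(n, t) = Σ_{j=0}^3 C(n, j) (q−1)^j.
  j = 0: C(8,0)·(3)^0 = 1·1 = 1.
  j = 1: C(8,1)·(3)^1 = 8·3 = 24.
  j = 2: C(8,2)·(3)^2 = 28·9 = 252.
  j = 3: C(8,3)·(3)^3 = 56·27 = 1512.
  V_q(n, t) = 1 + 24 + 252 + 1512 = 1789.
Step 2: q^n = 4^8 = 65536.
Step 3: Hamming bound ⌊q^n / V_q(n,t)⌋ = ⌊65536/1789⌋ = 36.
Step 4: Compare |C| = 18 to 36: satisfied.
The claimed |C| lies below the Hamming bound.


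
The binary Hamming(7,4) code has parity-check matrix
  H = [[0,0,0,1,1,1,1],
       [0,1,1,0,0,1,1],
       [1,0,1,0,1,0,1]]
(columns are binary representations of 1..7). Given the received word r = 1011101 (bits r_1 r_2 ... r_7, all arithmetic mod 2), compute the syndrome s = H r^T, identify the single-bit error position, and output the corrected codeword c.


s = (1, 0, 0)^T, error position = 4, corrected codeword c = 1010101

Compute s = H r^T mod 2 one row at a time:
  s_1 = 1 + 1 + 0 + 1 = 3 ≡ 1 (mod 2).
  s_2 = 0 + 1 + 0 + 1 = 2 ≡ 0 (mod 2).
  s_3 = 1 + 1 + 1 + 1 = 4 ≡ 0 (mod 2).
s = (1, 0, 0)^T — this equals column 4 of H (binary 100), so error is at position 4.
Correct: flip bit 4 of r = 1011101 to get c = 1010101.


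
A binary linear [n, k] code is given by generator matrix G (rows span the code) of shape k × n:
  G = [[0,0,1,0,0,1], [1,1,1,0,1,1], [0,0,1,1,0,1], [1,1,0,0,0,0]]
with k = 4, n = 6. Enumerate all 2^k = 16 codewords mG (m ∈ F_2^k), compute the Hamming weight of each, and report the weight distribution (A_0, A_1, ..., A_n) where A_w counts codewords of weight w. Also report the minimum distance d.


Weight distribution: A_0 = 1, A_1 = 2, A_2 = 3, A_3 = 4, A_4 = 3, A_5 = 2, A_6 = 1. Minimum distance d = 1.

Enumerate all 2^4 = 16 messages m ∈ F_2^4.
For each, compute codeword c = mG in F_2^6, then tally its weight.
  m = 0000 → c = 000000, weight = 0.
  m = 1000 → c = 001001, weight = 2.
  m = 0100 → c = 111011, weight = 5.
  m = 1100 → c = 110010, weight = 3.
  m = 0010 → c = 001101, weight = 3.
  m = 1010 → c = 000100, weight = 1.
  m = 0110 → c = 110110, weight = 4.
  m = 1110 → c = 111111, weight = 6.
  m = 0001 → c = 110000, weight = 2.
  m = 1001 → c = 111001, weight = 4.
  m = 0101 → c = 001011, weight = 3.
  m = 1101 → c = 000010, weight = 1.
  m = 0011 → c = 111101, weight = 5.
  m = 1011 → c = 110100, weight = 3.
  m = 0111 → c = 000110, weight = 2.
  m = 1111 → c = 001111, weight = 4.
Tally weights:
  weight 0: 1 codewords.
  weight 1: 2 codewords.
  weight 2: 3 codewords.
  weight 3: 4 codewords.
  weight 4: 3 codewords.
  weight 5: 2 codewords.
  weight 6: 1 codewords.
Minimum distance d = smallest w > 0 with A_w > 0 = 1.
Sanity: Σ A_w = 16 = 2^4 = 16 ✓.


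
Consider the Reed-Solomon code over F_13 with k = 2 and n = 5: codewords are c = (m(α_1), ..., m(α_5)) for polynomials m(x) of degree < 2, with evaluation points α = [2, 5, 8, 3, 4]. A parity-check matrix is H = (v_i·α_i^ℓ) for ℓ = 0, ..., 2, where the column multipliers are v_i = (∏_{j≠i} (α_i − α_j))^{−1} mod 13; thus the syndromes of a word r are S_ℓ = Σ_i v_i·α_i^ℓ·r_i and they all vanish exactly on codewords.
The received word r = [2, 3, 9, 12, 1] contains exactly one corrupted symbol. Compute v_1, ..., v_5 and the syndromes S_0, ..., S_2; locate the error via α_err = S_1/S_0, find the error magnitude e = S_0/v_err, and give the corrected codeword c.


S = (7, 1, 2), error at position 1, error magnitude e = 5, c = [10, 3, 9, 12, 1].

Step 1: column multipliers v_i = (∏_{j≠i}(α_i − α_j))^{−1} mod 13.
  i = 1 (α = 2): (2−5)(2−8)(2−3)(2−4) = (−3)·(−6)·(−1)·(−2) = 36 ≡ 10, so v_1 = 10^{−1} = 4 (mod 13).
  i = 2 (α = 5): (5−2)(5−8)(5−3)(5−4) = 3·(−3)·2·1 = −18 ≡ 8, so v_2 = 8^{−1} = 5 (mod 13).
  i = 3 (α = 8): (8−2)(8−5)(8−3)(8−4) = 6·3·5·4 = 360 ≡ 9, so v_3 = 9^{−1} = 3 (mod 13).
  i = 4 (α = 3): (3−2)(3−5)(3−8)(3−4) = 1·(−2)·(−5)·(−1) = −10 ≡ 3, so v_4 = 3^{−1} = 9 (mod 13).
  i = 5 (α = 4): (4−2)(4−5)(4−8)(4−3) = 2·(−1)·(−4)·1 = 8 ≡ 8, so v_5 = 8^{−1} = 5 (mod 13).
  v = [4, 5, 3, 9, 5].
Step 2: syndromes of r = [2, 3, 9, 12, 1] (all sums mod 13).
  S_0 = Σ v_i r_i = 4·2 + 5·3 + 3·9 + 9·12 + 5·1 = 163 ≡ 7.
  S_1 = Σ v_i α_i r_i = 4·2·2 + 5·5·3 + 3·8·9 + 9·3·12 + 5·4·1 = 651 ≡ 1.
  α_i^2 mod 13 = [4, 12, 12, 9, 3].
  S_2 = Σ v_i α_i^2 r_i = 4·4·2 + 5·12·3 + 3·12·9 + 9·9·12 + 5·3·1 = 1523 ≡ 2.
  S = (7, 1, 2) ≠ 0, so r is not a codeword (an error is present).
Step 3: locate the error. For a single error e at position i, S_ℓ = v_i·e·α_i^ℓ, so α_err = S_1/S_0.
  S_0^{−1} = 7^{−1} = 2 (mod 13), so α_err = 1·2 = 2 ≡ 2 = α_1. Error position i = 1.
  Consistency check: S_2/S_1 = 2·1 = 2 ≡ 2 = α_err ✓ (single-error assumption holds).
Step 4: error magnitude e = S_0/v_1 = S_0·∏_{j≠1}(α_1 − α_j) = 7·10 = 70 ≡ 5 (mod 13).
Step 5: correct position 1: c_1 = r_1 − e = 2 − 5 ≡ 10 (mod 13). Hence c = [10, 3, 9, 12, 1].
  Check: interpolating c through the α_i gives m(x) = 6 + 2·x (degree < 2) with m(α_i) = c_i for every i, so c is indeed a codeword.


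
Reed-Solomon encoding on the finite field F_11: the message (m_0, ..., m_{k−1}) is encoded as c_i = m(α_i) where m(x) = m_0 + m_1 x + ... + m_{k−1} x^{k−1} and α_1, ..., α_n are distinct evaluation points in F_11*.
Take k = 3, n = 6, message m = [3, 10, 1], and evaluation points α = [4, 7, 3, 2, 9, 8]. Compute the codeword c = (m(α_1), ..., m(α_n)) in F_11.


c = [4, 1, 9, 5, 9, 4]

Message polynomial: m(x) = 3 + 10·x + 1·x^2 (mod 11).
For each evaluation point α_i, compute m(α_i) mod 11:
  α_1 = 4: Horner steps 1 → 3 → 4, so m(4) = 4.
  α_2 = 7: Horner steps 1 → 6 → 1, so m(7) = 1.
  α_3 = 3: Horner steps 1 → 2 → 9, so m(3) = 9.
  α_4 = 2: Horner steps 1 → 1 → 5, so m(2) = 5.
  α_5 = 9: Horner steps 1 → 8 → 9, so m(9) = 9.
  α_6 = 8: Horner steps 1 → 7 → 4, so m(8) = 4.
Codeword c = [4, 1, 9, 5, 9, 4] ∈ F_11^6.


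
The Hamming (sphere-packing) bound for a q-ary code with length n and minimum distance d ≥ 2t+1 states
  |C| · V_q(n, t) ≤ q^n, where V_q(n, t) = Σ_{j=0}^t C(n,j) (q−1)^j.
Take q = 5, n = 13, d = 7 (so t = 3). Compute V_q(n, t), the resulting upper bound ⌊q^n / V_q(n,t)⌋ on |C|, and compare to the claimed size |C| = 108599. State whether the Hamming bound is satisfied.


V_q(n, t) = 19605, q^n = 1220703125, Hamming bound = 62264, |C| = 108599 > bound (violated).

Step 1: Compute V_q(n, t) = Σ_{j=0}^3 C(n, j) (q−1)^j.
  j = 0: C(13,0)·(4)^0 = 1·1 = 1.
  j = 1: C(13,1)·(4)^1 = 13·4 = 52.
  j = 2: C(13,2)·(4)^2 = 78·16 = 1248.
  j = 3: C(13,3)·(4)^3 = 286·64 = 18304.
  V_q(n, t) = 1 + 52 + 1248 + 18304 = 19605.
Step 2: q^n = 5^13 = 1220703125.
Step 3: Hamming bound ⌊q^n / V_q(n,t)⌋ = ⌊1220703125/19605⌋ = 62264.
Step 4: Compare |C| = 108599 to 62264: violated.
The claimed |C| lies above the Hamming bound, so no 5-ary code of length 13 with d ≥ 7 can have 108599 codewords.


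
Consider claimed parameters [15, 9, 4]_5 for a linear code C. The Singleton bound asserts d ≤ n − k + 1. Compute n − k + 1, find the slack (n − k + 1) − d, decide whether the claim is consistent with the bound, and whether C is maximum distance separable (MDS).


Singleton RHS = n − k + 1 = 7, slack = 3, bound satisfied, not MDS.

Singleton bound: d ≤ n − k + 1.
Here n = 15, k = 9, so n − k + 1 = 7.
Given d = 4, check d ≤ 7: YES.
Slack = (n − k + 1) − d = 3.
The code is NOT MDS (slack = 3 > 0).
Description: the claimed parameters are [15, 9, 4]_5; such a code would be non-MDS.


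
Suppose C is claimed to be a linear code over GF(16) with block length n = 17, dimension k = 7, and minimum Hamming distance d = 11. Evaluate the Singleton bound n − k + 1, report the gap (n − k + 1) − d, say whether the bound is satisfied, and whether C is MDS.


Singleton RHS = n − k + 1 = 11, slack = 0, bound satisfied, MDS.

Singleton bound: d ≤ n − k + 1.
Here n = 17, k = 7, so n − k + 1 = 11.
Given d = 11, check d ≤ 11: YES.
Slack = (n − k + 1) − d = 0.
The code is MDS (slack = 0).
Description: the claimed parameters are [17, 7, 11]_16; such a code would be MDS (meets Singleton bound).


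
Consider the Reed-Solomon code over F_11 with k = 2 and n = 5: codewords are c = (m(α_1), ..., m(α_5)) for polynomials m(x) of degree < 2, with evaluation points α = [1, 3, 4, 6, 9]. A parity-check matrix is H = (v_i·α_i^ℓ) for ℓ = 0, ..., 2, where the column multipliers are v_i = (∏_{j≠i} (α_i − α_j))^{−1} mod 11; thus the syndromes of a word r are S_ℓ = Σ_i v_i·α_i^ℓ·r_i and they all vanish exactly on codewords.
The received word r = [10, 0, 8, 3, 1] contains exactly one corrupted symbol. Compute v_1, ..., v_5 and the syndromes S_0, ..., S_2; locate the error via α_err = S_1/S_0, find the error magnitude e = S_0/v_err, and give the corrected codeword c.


S = (9, 5, 4), error at position 2, error magnitude e = 6, c = [10, 5, 8, 3, 1].

Step 1: column multipliers v_i = (∏_{j≠i}(α_i − α_j))^{−1} mod 11.
  i = 1 (α = 1): (1−3)(1−4)(1−6)(1−9) = (−2)·(−3)·(−5)·(−8) = 240 ≡ 9, so v_1 = 9^{−1} = 5 (mod 11).
  i = 2 (α = 3): (3−1)(3−4)(3−6)(3−9) = 2·(−1)·(−3)·(−6) = −36 ≡ 8, so v_2 = 8^{−1} = 7 (mod 11).
  i = 3 (α = 4): (4−1)(4−3)(4−6)(4−9) = 3·1·(−2)·(−5) = 30 ≡ 8, so v_3 = 8^{−1} = 7 (mod 11).
  i = 4 (α = 6): (6−1)(6−3)(6−4)(6−9) = 5·3·2·(−3) = −90 ≡ 9, so v_4 = 9^{−1} = 5 (mod 11).
  i = 5 (α = 9): (9−1)(9−3)(9−4)(9−6) = 8·6·5·3 = 720 ≡ 5, so v_5 = 5^{−1} = 9 (mod 11).
  v = [5, 7, 7, 5, 9].
Step 2: syndromes of r = [10, 0, 8, 3, 1] (all sums mod 11).
  S_0 = Σ v_i r_i = 5·10 + 7·0 + 7·8 + 5·3 + 9·1 = 130 ≡ 9.
  S_1 = Σ v_i α_i r_i = 5·1·10 + 7·3·0 + 7·4·8 + 5·6·3 + 9·9·1 = 445 ≡ 5.
  α_i^2 mod 11 = [1, 9, 5, 3, 4].
  S_2 = Σ v_i α_i^2 r_i = 5·1·10 + 7·9·0 + 7·5·8 + 5·3·3 + 9·4·1 = 411 ≡ 4.
  S = (9, 5, 4) ≠ 0, so r is not a codeword (an error is present).
Step 3: locate the error. For a single error e at position i, S_ℓ = v_i·e·α_i^ℓ, so α_err = S_1/S_0.
  S_0^{−1} = 9^{−1} = 5 (mod 11), so α_err = 5·5 = 25 ≡ 3 = α_2. Error position i = 2.
  Consistency check: S_2/S_1 = 4·9 = 36 ≡ 3 = α_err ✓ (single-error assumption holds).
Step 4: error magnitude e = S_0/v_2 = S_0·∏_{j≠2}(α_2 − α_j) = 9·8 = 72 ≡ 6 (mod 11).
Step 5: correct position 2: c_2 = r_2 − e = 0 − 6 ≡ 5 (mod 11). Hence c = [10, 5, 8, 3, 1].
  Check: interpolating c through the α_i gives m(x) = 7 + 3·x (degree < 2) with m(α_i) = c_i for every i, so c is indeed a codeword.


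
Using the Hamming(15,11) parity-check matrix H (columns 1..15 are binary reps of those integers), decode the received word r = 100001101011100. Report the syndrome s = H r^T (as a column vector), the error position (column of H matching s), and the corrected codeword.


s = (0, 0, 1, 1)^T, error position = 3, corrected codeword c = 101001101011100

Compute s = H r^T mod 2 one row at a time:
  s_1 = 0 + 1 + 0 + 1 + 1 + 1 + 0 + 0 = 4 ≡ 0 (mod 2).
  s_2 = 0 + 0 + 1 + 1 + 1 + 1 + 0 + 0 = 4 ≡ 0 (mod 2).
  s_3 = 0 + 0 + 1 + 1 + 0 + 1 + 0 + 0 = 3 ≡ 1 (mod 2).
  s_4 = 1 + 0 + 0 + 1 + 1 + 1 + 1 + 0 = 5 ≡ 1 (mod 2).
s = (0, 0, 1, 1)^T — this equals column 3 of H (binary 0011), so error is at position 3.
Correct: flip bit 3 of r = 100001101011100 to get c = 101001101011100.


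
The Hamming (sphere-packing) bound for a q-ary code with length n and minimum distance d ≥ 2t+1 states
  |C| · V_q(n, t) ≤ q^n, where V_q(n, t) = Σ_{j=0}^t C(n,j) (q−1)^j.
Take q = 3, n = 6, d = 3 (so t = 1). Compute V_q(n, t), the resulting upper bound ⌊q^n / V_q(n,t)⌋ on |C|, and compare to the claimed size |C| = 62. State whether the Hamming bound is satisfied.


V_q(n, t) = 13, q^n = 729, Hamming bound = 56, |C| = 62 > bound (violated).

Step 1: Compute V_q(n, t) = Σ_{j=0}^1 C(n, j) (q−1)^j.
  j = 0: C(6,0)·(2)^0 = 1·1 = 1.
  j = 1: C(6,1)·(2)^1 = 6·2 = 12.
  V_q(n, t) = 1 + 12 = 13.
Step 2: q^n = 3^6 = 729.
Step 3: Hamming bound ⌊q^n / V_q(n,t)⌋ = ⌊729/13⌋ = 56.
Step 4: Compare |C| = 62 to 56: violated.
The claimed |C| lies above the Hamming bound, so no 3-ary code of length 6 with d ≥ 3 can have 62 codewords.


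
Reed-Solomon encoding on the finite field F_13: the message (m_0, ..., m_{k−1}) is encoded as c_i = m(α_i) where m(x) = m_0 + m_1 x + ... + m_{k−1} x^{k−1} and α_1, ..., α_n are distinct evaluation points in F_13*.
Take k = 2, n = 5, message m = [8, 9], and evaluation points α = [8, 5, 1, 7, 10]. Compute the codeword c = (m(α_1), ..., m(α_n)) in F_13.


c = [2, 1, 4, 6, 7]

Message polynomial: m(x) = 8 + 9·x (mod 13).
For each evaluation point α_i, compute m(α_i) mod 13:
  α_1 = 8: Horner steps 9 → 2, so m(8) = 2.
  α_2 = 5: Horner steps 9 → 1, so m(5) = 1.
  α_3 = 1: Horner steps 9 → 4, so m(1) = 4.
  α_4 = 7: Horner steps 9 → 6, so m(7) = 6.
  α_5 = 10: Horner steps 9 → 7, so m(10) = 7.
Codeword c = [2, 1, 4, 6, 7] ∈ F_13^5.


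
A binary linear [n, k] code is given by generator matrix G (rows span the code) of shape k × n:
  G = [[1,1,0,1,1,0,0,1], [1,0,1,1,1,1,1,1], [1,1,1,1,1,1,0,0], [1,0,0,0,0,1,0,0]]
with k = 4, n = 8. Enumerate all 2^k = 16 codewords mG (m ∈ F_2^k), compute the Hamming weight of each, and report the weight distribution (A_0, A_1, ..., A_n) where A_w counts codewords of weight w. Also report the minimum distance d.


Weight distribution: A_0 = 1, A_2 = 1, A_3 = 3, A_4 = 5, A_5 = 4, A_6 = 1, A_7 = 1. Minimum distance d = 2.

Enumerate all 2^4 = 16 messages m ∈ F_2^4.
For each, compute codeword c = mG in F_2^8, then tally its weight.
  m = 0000 → c = 00000000, weight = 0.
  m = 1000 → c = 11011001, weight = 5.
  m = 0100 → c = 10111111, weight = 7.
  m = 1100 → c = 01100110, weight = 4.
  m = 0010 → c = 11111100, weight = 6.
  m = 1010 → c = 00100101, weight = 3.
  m = 0110 → c = 01000011, weight = 3.
  m = 1110 → c = 10011010, weight = 4.
  m = 0001 → c = 10000100, weight = 2.
  m = 1001 → c = 01011101, weight = 5.
  m = 0101 → c = 00111011, weight = 5.
  m = 1101 → c = 11100010, weight = 4.
  m = 0011 → c = 01111000, weight = 4.
  m = 1011 → c = 10100001, weight = 3.
  m = 0111 → c = 11000111, weight = 5.
  m = 1111 → c = 00011110, weight = 4.
Tally weights:
  weight 0: 1 codewords.
  weight 2: 1 codewords.
  weight 3: 3 codewords.
  weight 4: 5 codewords.
  weight 5: 4 codewords.
  weight 6: 1 codewords.
  weight 7: 1 codewords.
Minimum distance d = smallest w > 0 with A_w > 0 = 2.
Sanity: Σ A_w = 16 = 2^4 = 16 ✓.


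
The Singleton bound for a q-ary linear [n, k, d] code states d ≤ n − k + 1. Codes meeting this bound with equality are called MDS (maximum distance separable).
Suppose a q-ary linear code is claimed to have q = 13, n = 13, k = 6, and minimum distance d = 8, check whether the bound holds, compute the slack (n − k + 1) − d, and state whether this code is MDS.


Singleton RHS = n − k + 1 = 8, slack = 0, bound satisfied, MDS.

Singleton bound: d ≤ n − k + 1.
Here n = 13, k = 6, so n − k + 1 = 8.
Given d = 8, check d ≤ 8: YES.
Slack = (n − k + 1) − d = 0.
The code is MDS (slack = 0).
Description: the claimed parameters are [13, 6, 8]_13; such a code would be MDS (meets Singleton bound).


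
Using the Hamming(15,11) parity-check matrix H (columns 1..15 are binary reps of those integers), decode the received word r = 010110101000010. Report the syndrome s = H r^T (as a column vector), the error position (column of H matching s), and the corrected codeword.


s = (0, 0, 1, 1)^T, error position = 3, corrected codeword c = 011110101000010

Compute s = H r^T mod 2 one row at a time:
  s_1 = 0 + 1 + 0 + 0 + 0 + 0 + 1 + 0 = 2 ≡ 0 (mod 2).
  s_2 = 1 + 1 + 0 + 1 + 0 + 0 + 1 + 0 = 4 ≡ 0 (mod 2).
  s_3 = 1 + 0 + 0 + 1 + 0 + 0 + 1 + 0 = 3 ≡ 1 (mod 2).
  s_4 = 0 + 0 + 1 + 1 + 1 + 0 + 0 + 0 = 3 ≡ 1 (mod 2).
s = (0, 0, 1, 1)^T — this equals column 3 of H (binary 0011), so error is at position 3.
Correct: flip bit 3 of r = 010110101000010 to get c = 011110101000010.


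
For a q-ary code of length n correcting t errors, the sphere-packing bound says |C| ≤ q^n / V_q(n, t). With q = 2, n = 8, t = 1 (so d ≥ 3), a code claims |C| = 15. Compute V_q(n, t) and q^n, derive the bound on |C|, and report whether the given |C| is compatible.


V_q(n, t) = 9, q^n = 256, Hamming bound = 28, |C| = 15 ≤ bound (satisfied).

Step 1: Compute V_q(n, t) = Σ_{j=0}^1 C(n, j) (q−1)^j.
  j = 0: C(8,0)·(1)^0 = 1·1 = 1.
  j = 1: C(8,1)·(1)^1 = 8·1 = 8.
  V_q(n, t) = 1 + 8 = 9.
Step 2: q^n = 2^8 = 256.
Step 3: Hamming bound ⌊q^n / V_q(n,t)⌋ = ⌊256/9⌋ = 28.
Step 4: Compare |C| = 15 to 28: satisfied.
The claimed |C| lies below the Hamming bound.


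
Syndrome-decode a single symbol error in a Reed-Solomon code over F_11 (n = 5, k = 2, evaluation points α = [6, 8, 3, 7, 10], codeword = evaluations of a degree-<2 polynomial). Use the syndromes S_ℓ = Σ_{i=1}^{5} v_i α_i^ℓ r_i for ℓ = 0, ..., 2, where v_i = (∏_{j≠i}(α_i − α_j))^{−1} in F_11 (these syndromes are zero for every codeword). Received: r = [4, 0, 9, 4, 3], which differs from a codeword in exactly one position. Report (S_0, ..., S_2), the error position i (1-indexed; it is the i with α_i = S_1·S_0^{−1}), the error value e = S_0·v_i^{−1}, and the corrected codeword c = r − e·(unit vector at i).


S = (2, 1, 6), error at position 1, error magnitude e = 7, c = [8, 0, 9, 4, 3].

Step 1: column multipliers v_i = (∏_{j≠i}(α_i − α_j))^{−1} mod 11.
  i = 1 (α = 6): (6−8)(6−3)(6−7)(6−10) = (−2)·3·(−1)·(−4) = −24 ≡ 9, so v_1 = 9^{−1} = 5 (mod 11).
  i = 2 (α = 8): (8−6)(8−3)(8−7)(8−10) = 2·5·1·(−2) = −20 ≡ 2, so v_2 = 2^{−1} = 6 (mod 11).
  i = 3 (α = 3): (3−6)(3−8)(3−7)(3−10) = (−3)·(−5)·(−4)·(−7) = 420 ≡ 2, so v_3 = 2^{−1} = 6 (mod 11).
  i = 4 (α = 7): (7−6)(7−8)(7−3)(7−10) = 1·(−1)·4·(−3) = 12 ≡ 1, so v_4 = 1^{−1} = 1 (mod 11).
  i = 5 (α = 10): (10−6)(10−8)(10−3)(10−7) = 4·2·7·3 = 168 ≡ 3, so v_5 = 3^{−1} = 4 (mod 11).
  v = [5, 6, 6, 1, 4].
Step 2: syndromes of r = [4, 0, 9, 4, 3] (all sums mod 11).
  S_0 = Σ v_i r_i = 5·4 + 6·0 + 6·9 + 1·4 + 4·3 = 90 ≡ 2.
  S_1 = Σ v_i α_i r_i = 5·6·4 + 6·8·0 + 6·3·9 + 1·7·4 + 4·10·3 = 430 ≡ 1.
  α_i^2 mod 11 = [3, 9, 9, 5, 1].
  S_2 = Σ v_i α_i^2 r_i = 5·3·4 + 6·9·0 + 6·9·9 + 1·5·4 + 4·1·3 = 578 ≡ 6.
  S = (2, 1, 6) ≠ 0, so r is not a codeword (an error is present).
Step 3: locate the error. For a single error e at position i, S_ℓ = v_i·e·α_i^ℓ, so α_err = S_1/S_0.
  S_0^{−1} = 2^{−1} = 6 (mod 11), so α_err = 1·6 = 6 ≡ 6 = α_1. Error position i = 1.
  Consistency check: S_2/S_1 = 6·1 = 6 ≡ 6 = α_err ✓ (single-error assumption holds).
Step 4: error magnitude e = S_0/v_1 = S_0·∏_{j≠1}(α_1 − α_j) = 2·9 = 18 ≡ 7 (mod 11).
Step 5: correct position 1: c_1 = r_1 − e = 4 − 7 ≡ 8 (mod 11). Hence c = [8, 0, 9, 4, 3].
  Check: interpolating c through the α_i gives m(x) = 10 + 7·x (degree < 2) with m(α_i) = c_i for every i, so c is indeed a codeword.


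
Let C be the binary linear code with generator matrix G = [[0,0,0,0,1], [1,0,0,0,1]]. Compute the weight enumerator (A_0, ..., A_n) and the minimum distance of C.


Weight distribution: A_0 = 1, A_1 = 2, A_2 = 1. Minimum distance d = 1.

Enumerate all 2^2 = 4 messages m ∈ F_2^2.
For each, compute codeword c = mG in F_2^5, then tally its weight.
  m = 00 → c = 00000, weight = 0.
  m = 10 → c = 00001, weight = 1.
  m = 01 → c = 10001, weight = 2.
  m = 11 → c = 10000, weight = 1.
Tally weights:
  weight 0: 1 codewords.
  weight 1: 2 codewords.
  weight 2: 1 codewords.
Minimum distance d = smallest w > 0 with A_w > 0 = 1.
Sanity: Σ A_w = 4 = 2^2 = 4 ✓.
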